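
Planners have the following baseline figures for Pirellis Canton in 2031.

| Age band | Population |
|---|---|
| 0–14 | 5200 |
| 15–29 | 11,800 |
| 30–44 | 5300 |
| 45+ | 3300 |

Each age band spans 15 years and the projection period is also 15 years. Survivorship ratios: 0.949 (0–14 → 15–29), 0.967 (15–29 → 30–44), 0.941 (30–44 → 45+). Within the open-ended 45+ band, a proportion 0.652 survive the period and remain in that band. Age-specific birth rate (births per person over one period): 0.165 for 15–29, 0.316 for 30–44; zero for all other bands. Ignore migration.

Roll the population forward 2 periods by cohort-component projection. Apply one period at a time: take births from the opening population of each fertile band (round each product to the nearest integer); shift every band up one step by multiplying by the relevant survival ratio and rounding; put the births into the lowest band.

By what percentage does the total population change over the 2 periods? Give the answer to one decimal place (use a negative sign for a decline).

9.5

Period 1.
Births: 11800 * 0.165 = 1947  |  5300 * 0.316 = 1675 ⇒ total 3622
15–29: 5200 * 0.949 = 4935
30–44: 11800 * 0.967 = 11411
45+: 5300 * 0.941 + 3300 * 0.652 = 4987 + 2152 = 7139
Giving 3622 / 4935 / 11411 / 7139.
Period 2.
Births: 4935 * 0.165 = 814  |  11411 * 0.316 = 3606 ⇒ total 4420
15–29: 3622 * 0.949 = 3437
30–44: 4935 * 0.967 = 4772
45+: 11411 * 0.941 + 7139 * 0.652 = 10738 + 4655 = 15393
Giving 4420 / 3437 / 4772 / 15393.
Total: 25600 → 28022; change = 2422; percentage change = 9.5%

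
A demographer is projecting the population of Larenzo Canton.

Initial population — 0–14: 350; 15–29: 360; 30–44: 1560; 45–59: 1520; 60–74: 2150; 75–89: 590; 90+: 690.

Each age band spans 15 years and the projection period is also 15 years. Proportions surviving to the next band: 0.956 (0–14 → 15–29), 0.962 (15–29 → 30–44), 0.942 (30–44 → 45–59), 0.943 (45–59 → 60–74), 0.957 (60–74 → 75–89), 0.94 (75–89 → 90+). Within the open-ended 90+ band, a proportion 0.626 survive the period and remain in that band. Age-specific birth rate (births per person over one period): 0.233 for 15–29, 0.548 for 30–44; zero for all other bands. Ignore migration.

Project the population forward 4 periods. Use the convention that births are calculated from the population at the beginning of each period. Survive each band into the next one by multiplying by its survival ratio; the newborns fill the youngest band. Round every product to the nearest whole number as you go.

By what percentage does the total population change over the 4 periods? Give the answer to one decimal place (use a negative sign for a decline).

Call the bands 1 to 7, youngest first.
— Period 1 —
Births: 360 × 0.233 = 84, 1560 × 0.548 = 855 → total 939
Band 2: 350 × 0.956 = 335
Band 3: 360 × 0.962 = 346
Band 4: 1560 × 0.942 = 1470
Band 5: 1520 × 0.943 = 1433
Band 6: 2150 × 0.957 = 2058
Band 7: 590 × 0.94 + 690 × 0.626 = 555 + 432 = 987
Giving 939 / 335 / 346 / 1470 / 1433 / 2058 / 987.
— Period 2 —
Births: 335 × 0.233 = 78, 346 × 0.548 = 190 → total 268
Band 2: 939 × 0.956 = 898
Band 3: 335 × 0.962 = 322
Band 4: 346 × 0.942 = 326
Band 5: 1470 × 0.943 = 1386
Band 6: 1433 × 0.957 = 1371
Band 7: 2058 × 0.94 + 987 × 0.626 = 1935 + 618 = 2553
Giving 268 / 898 / 322 / 326 / 1386 / 1371 / 2553.
— Period 3 —
Births: 898 × 0.233 = 209, 322 × 0.548 = 176 → total 385
Band 2: 268 × 0.956 = 256
Band 3: 898 × 0.962 = 864
Band 4: 322 × 0.942 = 303
Band 5: 326 × 0.943 = 307
Band 6: 1386 × 0.957 = 1326
Band 7: 1371 × 0.94 + 2553 × 0.626 = 1289 + 1598 = 2887
Giving 385 / 256 / 864 / 303 / 307 / 1326 / 2887.
— Period 4 —
Births: 256 × 0.233 = 60, 864 × 0.548 = 473 → total 533
Band 2: 385 × 0.956 = 368
Band 3: 256 × 0.962 = 246
Band 4: 864 × 0.942 = 814
Band 5: 303 × 0.943 = 286
Band 6: 307 × 0.957 = 294
Band 7: 1326 × 0.94 + 2887 × 0.626 = 1246 + 1807 = 3053
Giving 533 / 368 / 246 / 814 / 286 / 294 / 3053.
Total: 7220 → 5594; change = -1626; percentage change = -22.5%

-22.5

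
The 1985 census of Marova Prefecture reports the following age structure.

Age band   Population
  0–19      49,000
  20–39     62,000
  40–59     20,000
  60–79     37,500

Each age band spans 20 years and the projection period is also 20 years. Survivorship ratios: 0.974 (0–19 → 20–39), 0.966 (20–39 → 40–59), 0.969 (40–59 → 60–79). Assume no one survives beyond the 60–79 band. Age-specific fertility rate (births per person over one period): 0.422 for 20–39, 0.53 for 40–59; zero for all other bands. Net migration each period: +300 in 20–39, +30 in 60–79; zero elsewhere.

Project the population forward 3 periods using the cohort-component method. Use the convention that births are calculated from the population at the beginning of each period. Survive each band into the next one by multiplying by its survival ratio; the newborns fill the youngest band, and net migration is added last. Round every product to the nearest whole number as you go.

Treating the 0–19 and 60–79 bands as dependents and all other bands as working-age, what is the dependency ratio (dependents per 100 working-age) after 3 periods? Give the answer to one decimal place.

98.8

Numbering the bands 1..4 from youngest to oldest:
After projecting period 1:
Births: 62000 * 0.422 = 26164  |  20000 * 0.53 = 10600 — total 36764
Band 2: 49000 * 0.974 = 47726
Band 3: 62000 * 0.966 = 59892
Band 4: 20000 * 0.969 = 19380
Net migration: Band 2 + 300 → 48026; Band 4 + 30 → 19410
→ [36764, 48026, 59892, 19410]
After projecting period 2:
Births: 48026 * 0.422 = 20267  |  59892 * 0.53 = 31743 — total 52010
Band 2: 36764 * 0.974 = 35808
Band 3: 48026 * 0.966 = 46393
Band 4: 59892 * 0.969 = 58035
Net migration: Band 2 + 300 → 36108; Band 4 + 30 → 58065
→ [52010, 36108, 46393, 58065]
After projecting period 3:
Births: 36108 * 0.422 = 15238  |  46393 * 0.53 = 24588 — total 39826
Band 2: 52010 * 0.974 = 50658
Band 3: 36108 * 0.966 = 34880
Band 4: 46393 * 0.969 = 44955
Net migration: Band 2 + 300 → 50958; Band 4 + 30 → 44985
→ [39826, 50958, 34880, 44985]
Dependents (band 0–19 + band 60–79) = 39826 + 44985 = 84811; working-age = 85838; ratio = 84811/85838 × 100 = 98.8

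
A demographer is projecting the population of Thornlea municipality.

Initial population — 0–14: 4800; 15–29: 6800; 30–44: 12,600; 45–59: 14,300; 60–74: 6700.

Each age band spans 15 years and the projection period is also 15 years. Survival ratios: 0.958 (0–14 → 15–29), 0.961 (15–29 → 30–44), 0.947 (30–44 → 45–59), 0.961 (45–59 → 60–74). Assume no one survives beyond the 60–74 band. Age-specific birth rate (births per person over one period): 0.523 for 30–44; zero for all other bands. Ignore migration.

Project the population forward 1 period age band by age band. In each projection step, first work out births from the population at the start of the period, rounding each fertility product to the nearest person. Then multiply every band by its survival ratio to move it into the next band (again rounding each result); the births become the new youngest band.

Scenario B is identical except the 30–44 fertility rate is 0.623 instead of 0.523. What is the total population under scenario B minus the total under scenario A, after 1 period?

Call the bands 1 to 5, youngest first.
Period 1:
Births: 12600 * 0.523 = 6590
Band 2: 4800 * 0.958 = 4598
Band 3: 6800 * 0.961 = 6535
Band 4: 12600 * 0.947 = 11932
Band 5: 14300 * 0.961 = 13742
Giving 6590 / 4598 / 6535 / 11932 / 13742.
Scenario A total after 1 period: 43397
Scenario B projection —
Period 1:
Births: 12600 * 0.623 = 7850
Band 2: 4800 * 0.958 = 4598
Band 3: 6800 * 0.961 = 6535
Band 4: 12600 * 0.947 = 11932
Band 5: 14300 * 0.961 = 13742
Giving 7850 / 4598 / 6535 / 11932 / 13742.
Scenario B total after 1 period: 44657
Difference B − A = 44657 − 43397 = 1260

1260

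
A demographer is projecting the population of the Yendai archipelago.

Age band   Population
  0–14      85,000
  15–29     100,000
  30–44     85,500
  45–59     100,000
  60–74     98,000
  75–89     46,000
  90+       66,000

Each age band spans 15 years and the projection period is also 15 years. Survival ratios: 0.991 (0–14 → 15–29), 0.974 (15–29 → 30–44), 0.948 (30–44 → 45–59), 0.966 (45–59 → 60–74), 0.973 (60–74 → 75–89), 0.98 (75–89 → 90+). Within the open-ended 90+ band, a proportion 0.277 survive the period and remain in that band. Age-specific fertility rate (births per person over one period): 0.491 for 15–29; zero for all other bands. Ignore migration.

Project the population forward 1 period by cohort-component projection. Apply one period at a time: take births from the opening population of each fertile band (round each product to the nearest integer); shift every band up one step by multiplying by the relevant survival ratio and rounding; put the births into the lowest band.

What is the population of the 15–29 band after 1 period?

Call the groups 1 to 7, youngest first.
[period 1]
Births: 100000 × 0.491 = 49100
Group 2: 85000 × 0.991 = 84235
Group 3: 100000 × 0.974 = 97400
Group 4: 85500 × 0.948 = 81054
Group 5: 100000 × 0.966 = 96600
Group 6: 98000 × 0.973 = 95354
Group 7: 46000 × 0.98 + 66000 × 0.277 = 45080 + 18282 = 63362
End of period: [49100, 84235, 97400, 81054, 96600, 95354, 63362]

84235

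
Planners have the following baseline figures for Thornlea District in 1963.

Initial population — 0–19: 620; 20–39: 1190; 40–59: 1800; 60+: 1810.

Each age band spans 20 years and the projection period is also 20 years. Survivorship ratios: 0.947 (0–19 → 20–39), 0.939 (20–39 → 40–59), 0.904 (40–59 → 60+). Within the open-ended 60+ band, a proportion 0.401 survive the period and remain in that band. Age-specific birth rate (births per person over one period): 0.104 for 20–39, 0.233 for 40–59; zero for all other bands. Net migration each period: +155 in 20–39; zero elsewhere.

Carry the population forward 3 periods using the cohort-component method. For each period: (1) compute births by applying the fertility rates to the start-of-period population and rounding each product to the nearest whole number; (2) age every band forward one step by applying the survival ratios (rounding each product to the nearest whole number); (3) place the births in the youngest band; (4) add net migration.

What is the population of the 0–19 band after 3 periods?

Call the groups 1 to 4, youngest first.
— Period 1 —
Births: 1190 × 0.104 = 124  |  1800 × 0.233 = 419 — total 543
Group 2: 620 × 0.947 = 587
Group 3: 1190 × 0.939 = 1117
Group 4: 1800 × 0.904 + 1810 × 0.401 = 1627 + 726 = 2353
Net migration: Group 2 + 155 → 742
End of period: [543, 742, 1117, 2353]
— Period 2 —
Births: 742 × 0.104 = 77  |  1117 × 0.233 = 260 — total 337
Group 2: 543 × 0.947 = 514
Group 3: 742 × 0.939 = 697
Group 4: 1117 × 0.904 + 2353 × 0.401 = 1010 + 944 = 1954
Net migration: Group 2 + 155 → 669
End of period: [337, 669, 697, 1954]
— Period 3 —
Births: 669 × 0.104 = 70  |  697 × 0.233 = 162 — total 232
Group 2: 337 × 0.947 = 319
Group 3: 669 × 0.939 = 628
Group 4: 697 × 0.904 + 1954 × 0.401 = 630 + 784 = 1414
Net migration: Group 2 + 155 → 474
End of period: [232, 474, 628, 1414]

232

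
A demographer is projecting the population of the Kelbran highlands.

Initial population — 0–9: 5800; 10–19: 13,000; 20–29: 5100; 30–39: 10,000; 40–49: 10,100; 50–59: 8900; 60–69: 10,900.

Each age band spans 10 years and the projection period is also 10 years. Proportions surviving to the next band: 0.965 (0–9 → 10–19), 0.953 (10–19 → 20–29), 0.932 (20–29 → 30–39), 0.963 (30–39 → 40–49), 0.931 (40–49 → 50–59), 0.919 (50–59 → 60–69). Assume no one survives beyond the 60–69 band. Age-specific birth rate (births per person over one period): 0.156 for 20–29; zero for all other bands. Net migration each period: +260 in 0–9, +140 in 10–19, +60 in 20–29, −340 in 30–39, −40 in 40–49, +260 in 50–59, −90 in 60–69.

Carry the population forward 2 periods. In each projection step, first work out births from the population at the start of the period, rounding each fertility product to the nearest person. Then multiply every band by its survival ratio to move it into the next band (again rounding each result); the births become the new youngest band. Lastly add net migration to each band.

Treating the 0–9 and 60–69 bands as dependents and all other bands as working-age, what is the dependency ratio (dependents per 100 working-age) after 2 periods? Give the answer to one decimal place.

35.1

(Bands numbered youngest = 1 to oldest = 7.)
— Period 1 —
Births: 5100 × 0.156 = 796
Band 2: 5800 × 0.965 = 5597
Band 3: 13000 × 0.953 = 12389
Band 4: 5100 × 0.932 = 4753
Band 5: 10000 × 0.963 = 9630
Band 6: 10100 × 0.931 = 9403
Band 7: 8900 × 0.919 = 8179
Net migration: Band 1 + 260 → 1056; Band 2 + 140 → 5737; Band 3 + 60 → 12449; Band 4 − 340 → 4413; Band 5 − 40 → 9590; Band 6 + 260 → 9663; Band 7 − 90 → 8089
Population now: 0–9=1056, 10–19=5737, 20–29=12449, 30–39=4413, 40–49=9590, 50–59=9663, 60–69=8089
— Period 2 —
Births: 12449 × 0.156 = 1942
Band 2: 1056 × 0.965 = 1019
Band 3: 5737 × 0.953 = 5467
Band 4: 12449 × 0.932 = 11602
Band 5: 4413 × 0.963 = 4250
Band 6: 9590 × 0.931 = 8928
Band 7: 9663 × 0.919 = 8880
Net migration: Band 1 + 260 → 2202; Band 2 + 140 → 1159; Band 3 + 60 → 5527; Band 4 − 340 → 11262; Band 5 − 40 → 4210; Band 6 + 260 → 9188; Band 7 − 90 → 8790
Population now: 0–9=2202, 10–19=1159, 20–29=5527, 30–39=11262, 40–49=4210, 50–59=9188, 60–69=8790
Dependents (band 0–9 + band 60–69) = 2202 + 8790 = 10992; working-age = 31346; ratio = 10992/31346 × 100 = 35.1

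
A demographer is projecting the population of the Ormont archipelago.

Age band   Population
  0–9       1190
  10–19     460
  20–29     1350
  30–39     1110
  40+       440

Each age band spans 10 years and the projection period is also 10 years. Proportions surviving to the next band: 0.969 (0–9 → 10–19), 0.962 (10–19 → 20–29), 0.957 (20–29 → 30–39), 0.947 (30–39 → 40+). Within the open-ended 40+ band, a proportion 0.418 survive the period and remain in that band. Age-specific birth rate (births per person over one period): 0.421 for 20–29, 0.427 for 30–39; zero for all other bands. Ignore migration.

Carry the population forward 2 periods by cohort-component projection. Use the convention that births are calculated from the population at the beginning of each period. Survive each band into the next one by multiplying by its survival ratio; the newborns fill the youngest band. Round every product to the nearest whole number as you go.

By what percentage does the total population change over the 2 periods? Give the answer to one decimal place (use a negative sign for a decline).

— Period 1 —
Births: 1350 × 0.421 = 568, 1110 × 0.427 = 474 → 1042
10–19: 1190 × 0.969 = 1153
20–29: 460 × 0.962 = 443
30–39: 1350 × 0.957 = 1292
40+: 1110 × 0.947 + 440 × 0.418 = 1051 + 184 = 1235
Population now: 0–9=1042, 10–19=1153, 20–29=443, 30–39=1292, 40+=1235
— Period 2 —
Births: 443 × 0.421 = 187, 1292 × 0.427 = 552 → 739
10–19: 1042 × 0.969 = 1010
20–29: 1153 × 0.962 = 1109
30–39: 443 × 0.957 = 424
40+: 1292 × 0.947 + 1235 × 0.418 = 1224 + 516 = 1740
Population now: 0–9=739, 10–19=1010, 20–29=1109, 30–39=424, 40+=1740
Total: 4550 → 5022; change = 472; percentage change = 10.4%

10.4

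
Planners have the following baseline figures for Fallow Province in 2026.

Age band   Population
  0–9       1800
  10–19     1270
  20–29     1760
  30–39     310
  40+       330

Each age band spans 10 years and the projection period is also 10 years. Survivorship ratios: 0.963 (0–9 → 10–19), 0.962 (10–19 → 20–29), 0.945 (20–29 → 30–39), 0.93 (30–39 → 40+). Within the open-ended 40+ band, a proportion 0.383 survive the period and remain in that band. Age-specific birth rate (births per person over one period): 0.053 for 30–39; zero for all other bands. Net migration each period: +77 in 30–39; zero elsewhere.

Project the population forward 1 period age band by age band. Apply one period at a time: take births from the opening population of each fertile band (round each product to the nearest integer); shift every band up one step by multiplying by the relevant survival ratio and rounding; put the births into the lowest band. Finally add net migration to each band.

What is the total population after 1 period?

Let band 1 be 0–9 through band 5 = 40+.
After projecting period 1:
Births: 310 × 0.053 = 16
Band 2: 1800 × 0.963 = 1733
Band 3: 1270 × 0.962 = 1222
Band 4: 1760 × 0.945 = 1663
Band 5: 310 × 0.93 + 330 × 0.383 = 288 + 126 = 414
Net migration: Band 4 + 77 → 1740
End of period: [16, 1733, 1222, 1740, 414]
Total after period 1: 16 + 1733 + 1222 + 1740 + 414 = 5125

5125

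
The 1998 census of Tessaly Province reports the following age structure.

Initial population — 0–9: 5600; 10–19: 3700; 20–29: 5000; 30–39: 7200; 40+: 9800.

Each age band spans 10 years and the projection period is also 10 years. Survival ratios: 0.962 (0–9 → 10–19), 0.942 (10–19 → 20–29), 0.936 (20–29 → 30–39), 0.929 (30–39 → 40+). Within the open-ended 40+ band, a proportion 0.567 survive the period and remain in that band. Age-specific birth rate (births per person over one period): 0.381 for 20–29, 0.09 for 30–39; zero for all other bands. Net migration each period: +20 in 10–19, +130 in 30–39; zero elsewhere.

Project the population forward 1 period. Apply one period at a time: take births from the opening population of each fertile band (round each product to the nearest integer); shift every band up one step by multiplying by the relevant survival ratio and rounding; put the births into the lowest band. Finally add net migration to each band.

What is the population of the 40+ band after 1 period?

12246

— Period 1 —
Births: 5000 × 0.381 = 1905, 7200 × 0.09 = 648 → 2553
10–19: 5600 × 0.962 = 5387
20–29: 3700 × 0.942 = 3485
30–39: 5000 × 0.936 = 4680
40+: 7200 × 0.929 + 9800 × 0.567 = 6689 + 5557 = 12246
Net migration: 10–19 + 20 → 5407; 30–39 + 130 → 4810
Giving 2553 / 5407 / 3485 / 4810 / 12246.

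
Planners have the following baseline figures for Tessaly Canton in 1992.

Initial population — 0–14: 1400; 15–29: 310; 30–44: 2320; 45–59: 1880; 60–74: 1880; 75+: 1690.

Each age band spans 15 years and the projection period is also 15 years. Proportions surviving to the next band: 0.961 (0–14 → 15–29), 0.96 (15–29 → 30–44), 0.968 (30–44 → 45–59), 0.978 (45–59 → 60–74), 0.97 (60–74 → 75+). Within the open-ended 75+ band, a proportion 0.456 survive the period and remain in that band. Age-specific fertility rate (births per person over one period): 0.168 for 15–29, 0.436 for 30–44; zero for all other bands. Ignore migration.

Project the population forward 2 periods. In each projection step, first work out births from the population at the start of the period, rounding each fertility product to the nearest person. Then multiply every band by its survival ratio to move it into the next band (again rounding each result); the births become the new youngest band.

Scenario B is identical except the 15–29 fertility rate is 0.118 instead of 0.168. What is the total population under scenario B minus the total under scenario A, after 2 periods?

-82

Period 1.
Births: 310 * 0.168 = 52 ; 2320 * 0.436 = 1012 — total 1064
15–29: 1400 * 0.961 = 1345
30–44: 310 * 0.96 = 298
45–59: 2320 * 0.968 = 2246
60–74: 1880 * 0.978 = 1839
75+: 1880 * 0.97 + 1690 * 0.456 = 1824 + 771 = 2595
End of period: [1064, 1345, 298, 2246, 1839, 2595]
Period 2.
Births: 1345 * 0.168 = 226 ; 298 * 0.436 = 130 — total 356
15–29: 1064 * 0.961 = 1023
30–44: 1345 * 0.96 = 1291
45–59: 298 * 0.968 = 288
60–74: 2246 * 0.978 = 2197
75+: 1839 * 0.97 + 2595 * 0.456 = 1784 + 1183 = 2967
End of period: [356, 1023, 1291, 288, 2197, 2967]
Scenario A total after 2 periods: 8122
Scenario B projection —
Period 1.
Births: 310 * 0.118 = 37 ; 2320 * 0.436 = 1012 — total 1049
15–29: 1400 * 0.961 = 1345
30–44: 310 * 0.96 = 298
45–59: 2320 * 0.968 = 2246
60–74: 1880 * 0.978 = 1839
75+: 1880 * 0.97 + 1690 * 0.456 = 1824 + 771 = 2595
End of period: [1049, 1345, 298, 2246, 1839, 2595]
Period 2.
Births: 1345 * 0.118 = 159 ; 298 * 0.436 = 130 — total 289
15–29: 1049 * 0.961 = 1008
30–44: 1345 * 0.96 = 1291
45–59: 298 * 0.968 = 288
60–74: 2246 * 0.978 = 2197
75+: 1839 * 0.97 + 2595 * 0.456 = 1784 + 1183 = 2967
End of period: [289, 1008, 1291, 288, 2197, 2967]
Scenario B total after 2 periods: 8040
Difference B − A = 8040 − 8122 = -82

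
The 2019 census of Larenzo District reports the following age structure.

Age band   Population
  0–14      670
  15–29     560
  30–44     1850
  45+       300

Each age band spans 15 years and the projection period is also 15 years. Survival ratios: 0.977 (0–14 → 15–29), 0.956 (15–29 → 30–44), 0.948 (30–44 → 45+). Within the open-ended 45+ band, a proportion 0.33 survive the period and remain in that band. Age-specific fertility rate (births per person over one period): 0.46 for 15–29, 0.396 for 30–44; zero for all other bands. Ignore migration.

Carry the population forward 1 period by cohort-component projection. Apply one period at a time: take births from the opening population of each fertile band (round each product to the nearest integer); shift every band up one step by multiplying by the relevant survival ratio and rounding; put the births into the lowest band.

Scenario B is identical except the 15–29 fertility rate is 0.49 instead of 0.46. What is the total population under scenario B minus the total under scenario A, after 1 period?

16

— Period 1 —
Births: 560 × 0.46 = 258 ; 1850 × 0.396 = 733 → 991
15–29: 670 × 0.977 = 655
30–44: 560 × 0.956 = 535
45+: 1850 × 0.948 + 300 × 0.33 = 1754 + 99 = 1853
→ [991, 655, 535, 1853]
Scenario A total after 1 period: 4034
Scenario B projection —
— Period 1 —
Births: 560 × 0.49 = 274 ; 1850 × 0.396 = 733 → 1007
15–29: 670 × 0.977 = 655
30–44: 560 × 0.956 = 535
45+: 1850 × 0.948 + 300 × 0.33 = 1754 + 99 = 1853
→ [1007, 655, 535, 1853]
Scenario B total after 1 period: 4050
Difference B − A = 4050 − 4034 = 16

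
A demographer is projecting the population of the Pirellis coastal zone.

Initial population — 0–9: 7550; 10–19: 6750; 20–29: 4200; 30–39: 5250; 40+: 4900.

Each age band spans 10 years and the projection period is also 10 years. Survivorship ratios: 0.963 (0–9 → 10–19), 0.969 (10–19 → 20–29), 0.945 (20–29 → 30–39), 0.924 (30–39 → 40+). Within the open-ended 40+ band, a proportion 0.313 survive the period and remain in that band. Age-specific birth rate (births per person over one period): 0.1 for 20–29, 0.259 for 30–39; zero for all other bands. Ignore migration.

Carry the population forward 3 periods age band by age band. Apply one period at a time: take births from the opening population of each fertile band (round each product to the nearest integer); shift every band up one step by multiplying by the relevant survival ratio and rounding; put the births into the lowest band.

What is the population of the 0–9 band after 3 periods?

2306

(Bands numbered youngest = 1 to oldest = 5.)
Period 1:
Births: 4200 × 0.1 = 420 ; 5250 × 0.259 = 1360 → total 1780
Band 2: 7550 × 0.963 = 7271
Band 3: 6750 × 0.969 = 6541
Band 4: 4200 × 0.945 = 3969
Band 5: 5250 × 0.924 + 4900 × 0.313 = 4851 + 1534 = 6385
Giving 1780 / 7271 / 6541 / 3969 / 6385.
Period 2:
Births: 6541 × 0.1 = 654 ; 3969 × 0.259 = 1028 → total 1682
Band 2: 1780 × 0.963 = 1714
Band 3: 7271 × 0.969 = 7046
Band 4: 6541 × 0.945 = 6181
Band 5: 3969 × 0.924 + 6385 × 0.313 = 3667 + 1999 = 5666
Giving 1682 / 1714 / 7046 / 6181 / 5666.
Period 3:
Births: 7046 × 0.1 = 705 ; 6181 × 0.259 = 1601 → total 2306
Band 2: 1682 × 0.963 = 1620
Band 3: 1714 × 0.969 = 1661
Band 4: 7046 × 0.945 = 6658
Band 5: 6181 × 0.924 + 5666 × 0.313 = 5711 + 1773 = 7484
Giving 2306 / 1620 / 1661 / 6658 / 7484.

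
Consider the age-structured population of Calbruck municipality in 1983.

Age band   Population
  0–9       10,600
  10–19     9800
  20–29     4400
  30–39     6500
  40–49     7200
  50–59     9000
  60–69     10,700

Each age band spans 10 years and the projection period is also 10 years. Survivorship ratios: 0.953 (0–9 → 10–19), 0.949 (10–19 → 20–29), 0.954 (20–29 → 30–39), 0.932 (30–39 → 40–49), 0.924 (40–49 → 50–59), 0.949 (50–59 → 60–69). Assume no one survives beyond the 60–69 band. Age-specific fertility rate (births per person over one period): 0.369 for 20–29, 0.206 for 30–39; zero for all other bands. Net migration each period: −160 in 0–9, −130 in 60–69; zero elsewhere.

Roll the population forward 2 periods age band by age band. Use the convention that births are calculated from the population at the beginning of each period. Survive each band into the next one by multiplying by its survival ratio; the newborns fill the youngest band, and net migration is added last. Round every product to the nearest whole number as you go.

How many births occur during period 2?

4297

Period 1.
Births: 4400 × 0.369 = 1624  |  6500 × 0.206 = 1339 — total 2963
10–19: 10600 × 0.953 = 10102
20–29: 9800 × 0.949 = 9300
30–39: 4400 × 0.954 = 4198
40–49: 6500 × 0.932 = 6058
50–59: 7200 × 0.924 = 6653
60–69: 9000 × 0.949 = 8541
Net migration: 0–9 − 160 → 2803; 60–69 − 130 → 8411
End of period: [2803, 10102, 9300, 4198, 6058, 6653, 8411]
Period 2.
Births: 9300 × 0.369 = 3432  |  4198 × 0.206 = 865 — total 4297
10–19: 2803 × 0.953 = 2671
20–29: 10102 × 0.949 = 9587
30–39: 9300 × 0.954 = 8872
40–49: 4198 × 0.932 = 3913
50–59: 6058 × 0.924 = 5598
60–69: 6653 × 0.949 = 6314
Net migration: 0–9 − 160 → 4137; 60–69 − 130 → 6184
End of period: [4137, 2671, 9587, 8872, 3913, 5598, 6184]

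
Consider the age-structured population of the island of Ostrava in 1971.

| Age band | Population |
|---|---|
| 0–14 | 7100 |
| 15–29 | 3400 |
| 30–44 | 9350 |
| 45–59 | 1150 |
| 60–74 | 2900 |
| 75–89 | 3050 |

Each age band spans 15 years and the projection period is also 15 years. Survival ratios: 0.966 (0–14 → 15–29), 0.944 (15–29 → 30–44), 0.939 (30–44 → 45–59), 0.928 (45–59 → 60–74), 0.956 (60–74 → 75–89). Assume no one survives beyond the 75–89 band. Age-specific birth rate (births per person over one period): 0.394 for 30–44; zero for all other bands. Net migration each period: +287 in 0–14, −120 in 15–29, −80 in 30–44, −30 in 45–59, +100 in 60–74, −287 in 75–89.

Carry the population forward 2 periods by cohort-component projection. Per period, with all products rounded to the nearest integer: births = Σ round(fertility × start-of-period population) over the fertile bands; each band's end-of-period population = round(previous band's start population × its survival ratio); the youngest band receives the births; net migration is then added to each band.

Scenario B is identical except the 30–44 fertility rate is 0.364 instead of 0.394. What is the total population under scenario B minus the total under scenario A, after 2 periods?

Numbering the groups 1..6 from youngest to oldest:
— Period 1 —
Births: 9350 × 0.394 = 3684
Group 2: 7100 × 0.966 = 6859
Group 3: 3400 × 0.944 = 3210
Group 4: 9350 × 0.939 = 8780
Group 5: 1150 × 0.928 = 1067
Group 6: 2900 × 0.956 = 2772
Net migration: Group 1 + 287 → 3971; Group 2 − 120 → 6739; Group 3 − 80 → 3130; Group 4 − 30 → 8750; Group 5 + 100 → 1167; Group 6 − 287 → 2485
Giving 3971 / 6739 / 3130 / 8750 / 1167 / 2485.
— Period 2 —
Births: 3130 × 0.394 = 1233
Group 2: 3971 × 0.966 = 3836
Group 3: 6739 × 0.944 = 6362
Group 4: 3130 × 0.939 = 2939
Group 5: 8750 × 0.928 = 8120
Group 6: 1167 × 0.956 = 1116
Net migration: Group 1 + 287 → 1520; Group 2 − 120 → 3716; Group 3 − 80 → 6282; Group 4 − 30 → 2909; Group 5 + 100 → 8220; Group 6 − 287 → 829
Giving 1520 / 3716 / 6282 / 2909 / 8220 / 829.
Scenario A total after 2 periods: 23476
Scenario B projection —
— Period 1 —
Births: 9350 × 0.364 = 3403
Group 2: 7100 × 0.966 = 6859
Group 3: 3400 × 0.944 = 3210
Group 4: 9350 × 0.939 = 8780
Group 5: 1150 × 0.928 = 1067
Group 6: 2900 × 0.956 = 2772
Net migration: Group 1 + 287 → 3690; Group 2 − 120 → 6739; Group 3 − 80 → 3130; Group 4 − 30 → 8750; Group 5 + 100 → 1167; Group 6 − 287 → 2485
Giving 3690 / 6739 / 3130 / 8750 / 1167 / 2485.
— Period 2 —
Births: 3130 × 0.364 = 1139
Group 2: 3690 × 0.966 = 3565
Group 3: 6739 × 0.944 = 6362
Group 4: 3130 × 0.939 = 2939
Group 5: 8750 × 0.928 = 8120
Group 6: 1167 × 0.956 = 1116
Net migration: Group 1 + 287 → 1426; Group 2 − 120 → 3445; Group 3 − 80 → 6282; Group 4 − 30 → 2909; Group 5 + 100 → 8220; Group 6 − 287 → 829
Giving 1426 / 3445 / 6282 / 2909 / 8220 / 829.
Scenario B total after 2 periods: 23111
Difference B − A = 23111 − 23476 = -365

-365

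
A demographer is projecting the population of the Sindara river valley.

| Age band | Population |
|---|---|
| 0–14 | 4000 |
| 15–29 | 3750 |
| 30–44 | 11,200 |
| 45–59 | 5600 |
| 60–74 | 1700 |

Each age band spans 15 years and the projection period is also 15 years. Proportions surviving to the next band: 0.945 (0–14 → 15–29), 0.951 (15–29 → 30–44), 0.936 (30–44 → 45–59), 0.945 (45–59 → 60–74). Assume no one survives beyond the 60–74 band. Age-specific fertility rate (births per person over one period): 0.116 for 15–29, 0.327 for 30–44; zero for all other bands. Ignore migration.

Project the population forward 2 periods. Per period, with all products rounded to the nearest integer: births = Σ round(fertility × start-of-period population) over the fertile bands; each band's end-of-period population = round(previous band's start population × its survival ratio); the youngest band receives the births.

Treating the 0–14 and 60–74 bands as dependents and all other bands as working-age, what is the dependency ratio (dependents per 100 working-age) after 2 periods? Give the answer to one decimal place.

Call the groups 1 to 5, youngest first.
— Period 1 —
Births: 3750 × 0.116 = 435 ; 11200 × 0.327 = 3662 → total 4097
Group 2: 4000 × 0.945 = 3780
Group 3: 3750 × 0.951 = 3566
Group 4: 11200 × 0.936 = 10483
Group 5: 5600 × 0.945 = 5292
Population now: 0–14=4097, 15–29=3780, 30–44=3566, 45–59=10483, 60–74=5292
— Period 2 —
Births: 3780 × 0.116 = 438 ; 3566 × 0.327 = 1166 → total 1604
Group 2: 4097 × 0.945 = 3872
Group 3: 3780 × 0.951 = 3595
Group 4: 3566 × 0.936 = 3338
Group 5: 10483 × 0.945 = 9906
Population now: 0–14=1604, 15–29=3872, 30–44=3595, 45–59=3338, 60–74=9906
Dependents (band 0–14 + band 60–74) = 1604 + 9906 = 11510; working-age = 10805; ratio = 11510/10805 × 100 = 106.5

106.5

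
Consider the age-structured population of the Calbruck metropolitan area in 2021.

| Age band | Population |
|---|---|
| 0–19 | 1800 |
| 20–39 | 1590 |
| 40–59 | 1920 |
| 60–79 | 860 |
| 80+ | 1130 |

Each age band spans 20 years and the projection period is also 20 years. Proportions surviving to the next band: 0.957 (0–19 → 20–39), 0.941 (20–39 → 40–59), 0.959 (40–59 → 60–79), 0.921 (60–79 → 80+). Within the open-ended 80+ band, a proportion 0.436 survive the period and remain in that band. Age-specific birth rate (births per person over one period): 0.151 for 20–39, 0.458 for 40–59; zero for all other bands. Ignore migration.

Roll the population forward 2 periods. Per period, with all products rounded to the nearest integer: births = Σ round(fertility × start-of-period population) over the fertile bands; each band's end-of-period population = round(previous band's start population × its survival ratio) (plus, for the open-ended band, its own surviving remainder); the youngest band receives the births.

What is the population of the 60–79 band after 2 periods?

1435

Period 1:
Births: 1590 × 0.151 = 240, 1920 × 0.458 = 879 ⇒ total 1119
20–39: 1800 × 0.957 = 1723
40–59: 1590 × 0.941 = 1496
60–79: 1920 × 0.959 = 1841
80+: 860 × 0.921 + 1130 × 0.436 = 792 + 493 = 1285
Giving 1119 / 1723 / 1496 / 1841 / 1285.
Period 2:
Births: 1723 × 0.151 = 260, 1496 × 0.458 = 685 ⇒ total 945
20–39: 1119 × 0.957 = 1071
40–59: 1723 × 0.941 = 1621
60–79: 1496 × 0.959 = 1435
80+: 1841 × 0.921 + 1285 × 0.436 = 1696 + 560 = 2256
Giving 945 / 1071 / 1621 / 1435 / 2256.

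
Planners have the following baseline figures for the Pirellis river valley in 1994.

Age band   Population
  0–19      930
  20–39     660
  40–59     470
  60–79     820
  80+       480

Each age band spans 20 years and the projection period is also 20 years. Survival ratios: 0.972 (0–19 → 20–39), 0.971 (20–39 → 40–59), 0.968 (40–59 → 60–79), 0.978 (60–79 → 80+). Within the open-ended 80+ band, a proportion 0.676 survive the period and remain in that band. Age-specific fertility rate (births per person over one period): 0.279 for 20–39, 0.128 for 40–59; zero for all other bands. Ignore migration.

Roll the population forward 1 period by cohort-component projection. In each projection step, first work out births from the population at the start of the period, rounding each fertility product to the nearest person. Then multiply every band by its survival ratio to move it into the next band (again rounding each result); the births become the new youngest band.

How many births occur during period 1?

244

Let band 1 be 0–19 through band 5 = 80+.
— Period 1 —
Births: 660 × 0.279 = 184, 470 × 0.128 = 60 → total 244
Band 2: 930 × 0.972 = 904
Band 3: 660 × 0.971 = 641
Band 4: 470 × 0.968 = 455
Band 5: 820 × 0.978 + 480 × 0.676 = 802 + 324 = 1126
End of period: [244, 904, 641, 455, 1126]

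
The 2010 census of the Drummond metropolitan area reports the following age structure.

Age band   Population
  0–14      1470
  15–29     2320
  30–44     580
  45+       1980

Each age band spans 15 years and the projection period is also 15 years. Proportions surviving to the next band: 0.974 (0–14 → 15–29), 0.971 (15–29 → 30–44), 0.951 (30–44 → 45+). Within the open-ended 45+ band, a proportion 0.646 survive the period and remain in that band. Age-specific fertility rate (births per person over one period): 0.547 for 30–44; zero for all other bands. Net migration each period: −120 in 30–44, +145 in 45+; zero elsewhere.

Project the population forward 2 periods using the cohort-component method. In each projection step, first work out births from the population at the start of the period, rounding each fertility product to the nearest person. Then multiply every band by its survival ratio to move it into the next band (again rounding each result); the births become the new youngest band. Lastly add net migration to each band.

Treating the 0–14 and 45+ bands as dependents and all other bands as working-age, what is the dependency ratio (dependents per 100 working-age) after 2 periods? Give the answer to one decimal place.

292.3

(Groups numbered youngest = 1 to oldest = 4.)
Period 1:
Births: 580 * 0.547 = 317
Group 2: 1470 * 0.974 = 1432
Group 3: 2320 * 0.971 = 2253
Group 4: 580 * 0.951 + 1980 * 0.646 = 552 + 1279 = 1831
Net migration: Group 3 − 120 → 2133; Group 4 + 145 → 1976
End of period: [317, 1432, 2133, 1976]
Period 2:
Births: 2133 * 0.547 = 1167
Group 2: 317 * 0.974 = 309
Group 3: 1432 * 0.971 = 1390
Group 4: 2133 * 0.951 + 1976 * 0.646 = 2028 + 1276 = 3304
Net migration: Group 3 − 120 → 1270; Group 4 + 145 → 3449
End of period: [1167, 309, 1270, 3449]
Dependents (band 0–14 + band 45+) = 1167 + 3449 = 4616; working-age = 1579; ratio = 4616/1579 × 100 = 292.3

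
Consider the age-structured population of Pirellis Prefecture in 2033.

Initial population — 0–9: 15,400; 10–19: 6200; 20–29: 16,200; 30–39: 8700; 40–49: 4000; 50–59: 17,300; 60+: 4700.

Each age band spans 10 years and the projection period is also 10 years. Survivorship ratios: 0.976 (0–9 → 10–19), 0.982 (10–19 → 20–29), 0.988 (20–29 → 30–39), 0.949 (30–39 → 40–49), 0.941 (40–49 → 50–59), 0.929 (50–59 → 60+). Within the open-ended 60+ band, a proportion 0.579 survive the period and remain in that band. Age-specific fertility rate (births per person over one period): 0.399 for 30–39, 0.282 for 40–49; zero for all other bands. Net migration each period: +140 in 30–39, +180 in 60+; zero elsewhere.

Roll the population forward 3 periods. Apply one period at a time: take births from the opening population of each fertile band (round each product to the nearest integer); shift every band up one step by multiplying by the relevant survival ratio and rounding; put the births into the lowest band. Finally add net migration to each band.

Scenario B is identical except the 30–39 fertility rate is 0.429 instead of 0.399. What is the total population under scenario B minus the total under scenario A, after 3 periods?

— Period 1 —
Births: 8700 * 0.399 = 3471, 4000 * 0.282 = 1128 → 4599
10–19: 15400 * 0.976 = 15030
20–29: 6200 * 0.982 = 6088
30–39: 16200 * 0.988 = 16006
40–49: 8700 * 0.949 = 8256
50–59: 4000 * 0.941 = 3764
60+: 17300 * 0.929 + 4700 * 0.579 = 16072 + 2721 = 18793
Net migration: 30–39 + 140 → 16146; 60+ + 180 → 18973
Population now: 0–9=4599, 10–19=15030, 20–29=6088, 30–39=16146, 40–49=8256, 50–59=3764, 60+=18973
— Period 2 —
Births: 16146 * 0.399 = 6442, 8256 * 0.282 = 2328 → 8770
10–19: 4599 * 0.976 = 4489
20–29: 15030 * 0.982 = 14759
30–39: 6088 * 0.988 = 6015
40–49: 16146 * 0.949 = 15323
50–59: 8256 * 0.941 = 7769
60+: 3764 * 0.929 + 18973 * 0.579 = 3497 + 10985 = 14482
Net migration: 30–39 + 140 → 6155; 60+ + 180 → 14662
Population now: 0–9=8770, 10–19=4489, 20–29=14759, 30–39=6155, 40–49=15323, 50–59=7769, 60+=14662
— Period 3 —
Births: 6155 * 0.399 = 2456, 15323 * 0.282 = 4321 → 6777
10–19: 8770 * 0.976 = 8560
20–29: 4489 * 0.982 = 4408
30–39: 14759 * 0.988 = 14582
40–49: 6155 * 0.949 = 5841
50–59: 15323 * 0.941 = 14419
60+: 7769 * 0.929 + 14662 * 0.579 = 7217 + 8489 = 15706
Net migration: 30–39 + 140 → 14722; 60+ + 180 → 15886
Population now: 0–9=6777, 10–19=8560, 20–29=4408, 30–39=14722, 40–49=5841, 50–59=14419, 60+=15886
Scenario A total after 3 periods: 70613
Scenario B projection —
— Period 1 —
Births: 8700 * 0.429 = 3732, 4000 * 0.282 = 1128 → 4860
10–19: 15400 * 0.976 = 15030
20–29: 6200 * 0.982 = 6088
30–39: 16200 * 0.988 = 16006
40–49: 8700 * 0.949 = 8256
50–59: 4000 * 0.941 = 3764
60+: 17300 * 0.929 + 4700 * 0.579 = 16072 + 2721 = 18793
Net migration: 30–39 + 140 → 16146; 60+ + 180 → 18973
Population now: 0–9=4860, 10–19=15030, 20–29=6088, 30–39=16146, 40–49=8256, 50–59=3764, 60+=18973
— Period 2 —
Births: 16146 * 0.429 = 6927, 8256 * 0.282 = 2328 → 9255
10–19: 4860 * 0.976 = 4743
20–29: 15030 * 0.982 = 14759
30–39: 6088 * 0.988 = 6015
40–49: 16146 * 0.949 = 15323
50–59: 8256 * 0.941 = 7769
60+: 3764 * 0.929 + 18973 * 0.579 = 3497 + 10985 = 14482
Net migration: 30–39 + 140 → 6155; 60+ + 180 → 14662
Population now: 0–9=9255, 10–19=4743, 20–29=14759, 30–39=6155, 40–49=15323, 50–59=7769, 60+=14662
— Period 3 —
Births: 6155 * 0.429 = 2640, 15323 * 0.282 = 4321 → 6961
10–19: 9255 * 0.976 = 9033
20–29: 4743 * 0.982 = 4658
30–39: 14759 * 0.988 = 14582
40–49: 6155 * 0.949 = 5841
50–59: 15323 * 0.941 = 14419
60+: 7769 * 0.929 + 14662 * 0.579 = 7217 + 8489 = 15706
Net migration: 30–39 + 140 → 14722; 60+ + 180 → 15886
Population now: 0–9=6961, 10–19=9033, 20–29=4658, 30–39=14722, 40–49=5841, 50–59=14419, 60+=15886
Scenario B total after 3 periods: 71520
Difference B − A = 71520 − 70613 = 907

907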